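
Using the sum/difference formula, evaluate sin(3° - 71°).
sin(3° - 71°) = sin 3° cos 71° - cos 3° sin 71° = -0.9272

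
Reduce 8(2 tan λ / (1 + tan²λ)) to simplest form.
8(2 tan λ / (1 + tan²λ)) = 8(sin(2λ)) (using Double angle)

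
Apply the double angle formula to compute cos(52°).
cos(52°) = cos²26° - sin²26° = 0.6157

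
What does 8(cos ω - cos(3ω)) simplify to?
8(cos ω - cos(3ω)) = 8(2 sin(2ω) sin ω) (using Sum-to-product)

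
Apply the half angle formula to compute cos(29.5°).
cos(29.5°) = √((1 + cos 59°)/2) = 0.8704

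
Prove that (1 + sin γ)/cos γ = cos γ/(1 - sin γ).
LHS = (1 + sin γ)(1 - sin γ) / (cos γ(1 - sin γ)) = (1 - sin²γ) / (cos γ(1 - sin γ)) = cos²γ / (cos γ(1 - sin γ)) = cos γ/(1 - sin γ) = RHS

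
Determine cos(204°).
cos(204°) = -0.9135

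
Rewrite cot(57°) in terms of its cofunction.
cot(57°) = tan(90° - 57°) = tan(33°)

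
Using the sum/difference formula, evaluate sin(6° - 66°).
sin(6° - 66°) = sin 6° cos 66° - cos 6° sin 66° = -√3/2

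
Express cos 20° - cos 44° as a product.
cos 20° - cos 44° = -2 sin(32°) sin(-12°)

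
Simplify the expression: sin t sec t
sin t sec t = tan t (using Reciprocal + quotient)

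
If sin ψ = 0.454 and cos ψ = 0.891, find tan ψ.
tan ψ = sin ψ / cos ψ = 0.5095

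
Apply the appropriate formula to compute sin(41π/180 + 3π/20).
sin(41π/180 + 3π/20) = sin 41π/180 cos 3π/20 + cos 41π/180 sin 3π/20 = 0.9272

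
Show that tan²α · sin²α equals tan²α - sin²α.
RHS = sin²α/cos²α - sin²α = sin²α(1/cos²α - 1) = sin²α · (1 - cos²α)/cos²α = sin²α · sin²α/cos²α = sin²α · tan²α = LHS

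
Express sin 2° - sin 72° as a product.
sin 2° - sin 72° = 2 cos(37°) sin(-35°)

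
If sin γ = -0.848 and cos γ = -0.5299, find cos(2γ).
cos(2γ) = cos²γ - sin²γ = -0.4383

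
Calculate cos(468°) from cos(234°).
cos(468°) = cos²234° - sin²234° = -0.309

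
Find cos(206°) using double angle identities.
cos(206°) = cos²103° - sin²103° = -0.8988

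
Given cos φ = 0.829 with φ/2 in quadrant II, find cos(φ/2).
cos(φ/2) = ±√((1 + cos φ)/2); negative since φ/2 ∈ QII, so cos(φ/2) = -0.9563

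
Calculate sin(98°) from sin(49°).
sin(98°) = 2 sin 49° cos 49° = 0.9903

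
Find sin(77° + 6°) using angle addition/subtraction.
sin(77° + 6°) = sin 77° cos 6° + cos 77° sin 6° = 0.9925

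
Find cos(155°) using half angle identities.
cos(155°) = -√((1 + cos 310°)/2) = -0.9063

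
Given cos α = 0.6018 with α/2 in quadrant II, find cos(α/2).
cos(α/2) = ±√((1 + cos α)/2); negative since α/2 ∈ QII, so cos(α/2) = -0.8949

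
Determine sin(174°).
sin(174°) = 0.1045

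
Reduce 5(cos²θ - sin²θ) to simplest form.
5(cos²θ - sin²θ) = 5(cos(2θ)) (using Double angle)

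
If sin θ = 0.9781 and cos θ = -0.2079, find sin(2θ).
sin(2θ) = 2 sin θ cos θ = -0.4067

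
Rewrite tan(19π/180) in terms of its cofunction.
tan(19π/180) = cot(π/2 - 19π/180) = cot(71π/180)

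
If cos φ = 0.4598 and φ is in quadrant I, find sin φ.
sin φ = 0.888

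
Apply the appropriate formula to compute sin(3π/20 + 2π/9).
sin(3π/20 + 2π/9) = sin 3π/20 cos 2π/9 + cos 3π/20 sin 2π/9 = 0.9205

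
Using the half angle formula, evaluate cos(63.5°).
cos(63.5°) = √((1 + cos 127°)/2) = 0.4462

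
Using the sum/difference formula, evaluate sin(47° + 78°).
sin(47° + 78°) = sin 47° cos 78° + cos 47° sin 78° = 0.8192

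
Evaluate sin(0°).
sin(0°) = 0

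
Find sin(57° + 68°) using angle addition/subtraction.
sin(57° + 68°) = sin 57° cos 68° + cos 57° sin 68° = 0.8192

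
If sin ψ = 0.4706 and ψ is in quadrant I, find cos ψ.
cos ψ = 0.8823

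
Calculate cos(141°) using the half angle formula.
cos(141°) = -√((1 + cos 282°)/2) = -0.7771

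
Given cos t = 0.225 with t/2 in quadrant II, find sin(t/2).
sin(t/2) = ±√((1 - cos t)/2); positive since t/2 ∈ QII, so sin(t/2) = 0.6225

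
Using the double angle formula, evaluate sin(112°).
sin(112°) = 2 sin 56° cos 56° = 0.9272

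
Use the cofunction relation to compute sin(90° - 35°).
sin(90° - 35°) = cos(35°) = 0.8192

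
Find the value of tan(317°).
tan(317°) = -0.9325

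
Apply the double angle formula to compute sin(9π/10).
sin(9π/10) = 2 sin 9π/20 cos 9π/20 = 0.309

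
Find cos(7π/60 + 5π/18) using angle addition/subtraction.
cos(7π/60 + 5π/18) = cos 7π/60 cos 5π/18 - sin 7π/60 sin 5π/18 = 0.3256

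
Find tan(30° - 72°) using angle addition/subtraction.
tan(30° - 72°) = (tan 30° - tan 72°)/(1 + tan 30° tan 72°) = -0.9004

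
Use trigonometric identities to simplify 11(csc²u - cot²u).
11(csc²u - cot²u) = 11 (using Pythagorean identity)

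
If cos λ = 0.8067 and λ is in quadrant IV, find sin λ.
sin λ = -0.591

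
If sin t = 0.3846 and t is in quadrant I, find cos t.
cos t = 0.9231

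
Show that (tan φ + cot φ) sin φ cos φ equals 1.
LHS = (sin φ/cos φ + cos φ/sin φ) sin φ cos φ = ((sin²φ + cos²φ)/(sin φ cos φ)) · sin φ cos φ = sin²φ + cos²φ = 1 = RHS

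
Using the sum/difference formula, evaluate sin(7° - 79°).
sin(7° - 79°) = sin 7° cos 79° - cos 7° sin 79° = -0.9511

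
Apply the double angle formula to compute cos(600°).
cos(600°) = cos²300° - sin²300° = -1/2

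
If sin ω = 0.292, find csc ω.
csc ω = 1/sin ω = 3.425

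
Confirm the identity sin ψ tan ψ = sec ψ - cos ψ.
RHS = 1/cos ψ - cos ψ = (1 - cos²ψ)/cos ψ = sin²ψ/cos ψ = sin ψ · (sin ψ/cos ψ) = sin ψ tan ψ = LHS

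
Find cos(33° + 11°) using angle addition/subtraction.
cos(33° + 11°) = cos 33° cos 11° - sin 33° sin 11° = 0.7193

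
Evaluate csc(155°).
csc(155°) = 2.366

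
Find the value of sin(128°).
sin(128°) = 0.788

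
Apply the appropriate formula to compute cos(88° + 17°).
cos(88° + 17°) = cos 88° cos 17° - sin 88° sin 17° = -(√6-√2)/4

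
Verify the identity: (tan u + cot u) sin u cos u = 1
LHS = (sin u/cos u + cos u/sin u) sin u cos u = ((sin²u + cos²u)/(sin u cos u)) · sin u cos u = sin²u + cos²u = 1 = RHS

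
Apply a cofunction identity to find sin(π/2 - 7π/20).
sin(π/2 - 7π/20) = cos(7π/20) = 0.454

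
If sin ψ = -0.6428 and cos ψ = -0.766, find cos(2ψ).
cos(2ψ) = cos²ψ - sin²ψ = 0.1736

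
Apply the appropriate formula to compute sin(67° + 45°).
sin(67° + 45°) = sin 67° cos 45° + cos 67° sin 45° = 0.9272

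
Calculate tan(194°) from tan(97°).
tan(194°) = 2 tan 97° / (1 - tan²97°) = 0.2493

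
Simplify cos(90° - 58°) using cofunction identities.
cos(90° - 58°) = sin(58°)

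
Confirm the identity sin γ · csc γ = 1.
LHS = sin γ · (1/sin γ) = 1 = RHS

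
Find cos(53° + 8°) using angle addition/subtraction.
cos(53° + 8°) = cos 53° cos 8° - sin 53° sin 8° = 0.4848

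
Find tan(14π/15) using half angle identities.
tan(14π/15) = sin 28π/15 / (1 + cos 28π/15) = -0.2126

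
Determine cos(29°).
cos(29°) = 0.8746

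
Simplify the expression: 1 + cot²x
1 + cot²x = csc²x (using Pythagorean identity)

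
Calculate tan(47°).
tan(47°) = 1.072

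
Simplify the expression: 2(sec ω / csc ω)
2(sec ω / csc ω) = 2(tan ω) (using Reciprocal identities)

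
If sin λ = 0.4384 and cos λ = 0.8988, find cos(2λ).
cos(2λ) = cos²λ - sin²λ = 0.6156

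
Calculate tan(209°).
tan(209°) = 0.5543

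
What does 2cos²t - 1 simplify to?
2cos²t - 1 = cos(2t) (using Double angle)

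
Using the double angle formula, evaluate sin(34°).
sin(34°) = 2 sin 17° cos 17° = 0.5592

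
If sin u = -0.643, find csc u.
csc u = 1/sin u = -1.555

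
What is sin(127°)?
sin(127°) = 0.7986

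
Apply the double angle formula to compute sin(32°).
sin(32°) = 2 sin 16° cos 16° = 0.5299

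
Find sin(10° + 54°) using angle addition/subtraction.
sin(10° + 54°) = sin 10° cos 54° + cos 10° sin 54° = 0.8988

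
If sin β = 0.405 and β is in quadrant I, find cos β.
cos β = 0.9143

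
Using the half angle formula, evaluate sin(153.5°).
sin(153.5°) = √((1 - cos 307°)/2) = 0.4462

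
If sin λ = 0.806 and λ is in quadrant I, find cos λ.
cos λ = 0.5919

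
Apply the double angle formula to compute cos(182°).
cos(182°) = cos²91° - sin²91° = -0.9994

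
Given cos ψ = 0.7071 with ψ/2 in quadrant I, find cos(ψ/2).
cos(ψ/2) = ±√((1 + cos ψ)/2); positive since ψ/2 ∈ QI, so cos(ψ/2) = 0.9239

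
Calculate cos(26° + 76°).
cos(26° + 76°) = cos 26° cos 76° - sin 26° sin 76° = -0.2079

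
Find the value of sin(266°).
sin(266°) = -0.9976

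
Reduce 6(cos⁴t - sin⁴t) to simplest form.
6(cos⁴t - sin⁴t) = 6(cos(2t)) (using Factoring + double angle)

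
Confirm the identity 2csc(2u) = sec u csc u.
LHS = 2/sin(2u) = 2/(2 sin u cos u) = 1/(sin u cos u) = (1/cos u)(1/sin u) = sec u csc u = RHS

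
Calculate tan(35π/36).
tan(35π/36) = -0.08749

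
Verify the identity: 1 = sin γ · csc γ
RHS = sin γ · (1/sin γ) = 1 = LHS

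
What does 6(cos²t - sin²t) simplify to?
6(cos²t - sin²t) = 6(cos(2t)) (using Double angle)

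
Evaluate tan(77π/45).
tan(77π/45) = -1.28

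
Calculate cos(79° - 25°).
cos(79° - 25°) = cos 79° cos 25° + sin 79° sin 25° = 0.5878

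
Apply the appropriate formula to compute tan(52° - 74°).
tan(52° - 74°) = (tan 52° - tan 74°)/(1 + tan 52° tan 74°) = -0.404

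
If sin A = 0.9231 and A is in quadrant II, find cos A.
cos A = -0.3846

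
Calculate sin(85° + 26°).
sin(85° + 26°) = sin 85° cos 26° + cos 85° sin 26° = 0.9336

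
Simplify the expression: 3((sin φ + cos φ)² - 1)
3((sin φ + cos φ)² - 1) = 3(sin(2φ)) (using Pythagorean + double angle)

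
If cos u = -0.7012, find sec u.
sec u = 1/cos u = -1.426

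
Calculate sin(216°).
sin(216°) = -0.5878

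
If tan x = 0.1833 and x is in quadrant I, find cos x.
cos x = 0.9836 (using tan²x + 1 = sec²x)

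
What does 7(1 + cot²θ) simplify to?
7(1 + cot²θ) = 7(csc²θ) (using Pythagorean identity)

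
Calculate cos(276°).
cos(276°) = 0.1045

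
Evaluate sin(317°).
sin(317°) = -0.682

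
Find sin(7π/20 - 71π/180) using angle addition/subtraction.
sin(7π/20 - 71π/180) = sin 7π/20 cos 71π/180 - cos 7π/20 sin 71π/180 = -0.1392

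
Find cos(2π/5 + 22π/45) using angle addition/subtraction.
cos(2π/5 + 22π/45) = cos 2π/5 cos 22π/45 - sin 2π/5 sin 22π/45 = -0.9397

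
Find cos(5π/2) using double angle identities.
cos(5π/2) = cos²5π/4 - sin²5π/4 = 0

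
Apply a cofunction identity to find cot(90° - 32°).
cot(90° - 32°) = tan(32°) = 0.6249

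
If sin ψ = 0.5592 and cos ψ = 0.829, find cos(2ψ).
cos(2ψ) = cos²ψ - sin²ψ = 0.3745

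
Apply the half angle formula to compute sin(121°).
sin(121°) = √((1 - cos 242°)/2) = 0.8572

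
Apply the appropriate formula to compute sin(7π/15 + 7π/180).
sin(7π/15 + 7π/180) = sin 7π/15 cos 7π/180 + cos 7π/15 sin 7π/180 = 0.9998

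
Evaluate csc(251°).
csc(251°) = -1.058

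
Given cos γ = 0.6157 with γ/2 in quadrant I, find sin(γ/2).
sin(γ/2) = ±√((1 - cos γ)/2); positive since γ/2 ∈ QI, so sin(γ/2) = 0.4383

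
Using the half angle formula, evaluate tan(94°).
tan(94°) = sin 188° / (1 + cos 188°) = -14.3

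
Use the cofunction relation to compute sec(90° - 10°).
sec(90° - 10°) = csc(10°) = 5.759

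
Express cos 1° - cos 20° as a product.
cos 1° - cos 20° = -2 sin(10.5°) sin(-9.5°)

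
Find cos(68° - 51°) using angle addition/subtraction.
cos(68° - 51°) = cos 68° cos 51° + sin 68° sin 51° = 0.9563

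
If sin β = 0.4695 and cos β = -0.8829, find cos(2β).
cos(2β) = cos²β - sin²β = 0.5591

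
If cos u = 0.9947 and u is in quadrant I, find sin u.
sin u = 0.1028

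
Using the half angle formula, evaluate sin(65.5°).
sin(65.5°) = √((1 - cos 131°)/2) = 0.91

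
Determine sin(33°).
sin(33°) = 0.5446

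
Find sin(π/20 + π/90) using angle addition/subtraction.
sin(π/20 + π/90) = sin π/20 cos π/90 + cos π/20 sin π/90 = 0.1908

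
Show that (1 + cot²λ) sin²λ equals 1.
LHS = csc²λ · sin²λ = (1/sin²λ) · sin²λ = 1 = RHS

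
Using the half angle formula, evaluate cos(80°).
cos(80°) = √((1 + cos 160°)/2) = 0.1736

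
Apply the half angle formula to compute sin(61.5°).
sin(61.5°) = √((1 - cos 123°)/2) = 0.8788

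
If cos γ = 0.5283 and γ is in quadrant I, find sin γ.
sin γ = 0.8491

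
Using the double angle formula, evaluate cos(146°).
cos(146°) = 1 - 2sin²73° = -0.829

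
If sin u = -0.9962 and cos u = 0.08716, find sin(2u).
sin(2u) = 2 sin u cos u = -0.1737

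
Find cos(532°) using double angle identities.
cos(532°) = cos²266° - sin²266° = -0.9903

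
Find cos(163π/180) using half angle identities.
cos(163π/180) = -√((1 + cos 163π/90)/2) = -0.9563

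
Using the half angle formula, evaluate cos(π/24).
cos(π/24) = √((1 + cos π/12)/2) = 0.9914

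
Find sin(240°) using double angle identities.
sin(240°) = 2 sin 120° cos 120° = -√3/2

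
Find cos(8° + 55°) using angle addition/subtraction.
cos(8° + 55°) = cos 8° cos 55° - sin 8° sin 55° = 0.454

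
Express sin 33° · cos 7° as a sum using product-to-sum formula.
sin 33° cos 7° = (1/2)[sin(33°+7°) + sin(33°-7°)]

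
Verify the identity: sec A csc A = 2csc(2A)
RHS = 2/sin(2A) = 2/(2 sin A cos A) = 1/(sin A cos A) = (1/cos A)(1/sin A) = sec A csc A = LHS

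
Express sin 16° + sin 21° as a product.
sin 16° + sin 21° = 2 sin(18.5°) cos(-2.5°)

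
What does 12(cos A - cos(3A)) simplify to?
12(cos A - cos(3A)) = 12(2 sin(2A) sin A) (using Sum-to-product)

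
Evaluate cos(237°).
cos(237°) = -0.5446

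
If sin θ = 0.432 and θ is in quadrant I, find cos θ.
cos θ = 0.9019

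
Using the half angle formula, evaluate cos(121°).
cos(121°) = -√((1 + cos 242°)/2) = -0.515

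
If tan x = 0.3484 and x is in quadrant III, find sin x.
sin x = -0.329 (using tan²x + 1 = sec²x)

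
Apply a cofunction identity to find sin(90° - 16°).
sin(90° - 16°) = cos(16°) = 0.9613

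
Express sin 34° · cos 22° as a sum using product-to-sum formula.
sin 34° cos 22° = (1/2)[sin(34°+22°) + sin(34°-22°)]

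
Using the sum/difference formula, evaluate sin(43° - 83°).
sin(43° - 83°) = sin 43° cos 83° - cos 43° sin 83° = -0.6428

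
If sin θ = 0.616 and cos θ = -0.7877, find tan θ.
tan θ = sin θ / cos θ = -0.782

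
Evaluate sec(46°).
sec(46°) = 1.44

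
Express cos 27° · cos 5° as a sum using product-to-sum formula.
cos 27° cos 5° = (1/2)[cos(27°-5°) + cos(27°+5°)]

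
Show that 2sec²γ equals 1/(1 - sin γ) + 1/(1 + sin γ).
RHS = [(1 + sin γ) + (1 - sin γ)] / [(1 - sin γ)(1 + sin γ)] = 2/(1 - sin²γ) = 2/cos²γ = 2sec²γ = LHS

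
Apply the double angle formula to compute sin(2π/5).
sin(2π/5) = 2 sin π/5 cos π/5 = 0.9511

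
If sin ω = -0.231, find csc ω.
csc ω = 1/sin ω = -4.329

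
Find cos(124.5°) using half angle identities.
cos(124.5°) = -√((1 + cos 249°)/2) = -0.5664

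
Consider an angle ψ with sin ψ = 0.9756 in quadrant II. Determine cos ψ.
cos ψ = ±√(1 - sin²ψ) = -0.2196 (negative in QII)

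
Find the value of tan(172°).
tan(172°) = -0.1405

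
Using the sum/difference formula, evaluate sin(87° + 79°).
sin(87° + 79°) = sin 87° cos 79° + cos 87° sin 79° = 0.2419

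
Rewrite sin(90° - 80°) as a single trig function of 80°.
sin(90° - 80°) = cos(80°)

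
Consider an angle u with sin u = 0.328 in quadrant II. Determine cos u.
cos u = ±√(1 - sin²u) = -0.9447 (negative in QII)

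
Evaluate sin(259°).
sin(259°) = -0.9816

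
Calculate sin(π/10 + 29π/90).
sin(π/10 + 29π/90) = sin π/10 cos 29π/90 + cos π/10 sin 29π/90 = 0.9703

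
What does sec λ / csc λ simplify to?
sec λ / csc λ = tan λ (using Reciprocal identities)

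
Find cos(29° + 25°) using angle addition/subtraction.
cos(29° + 25°) = cos 29° cos 25° - sin 29° sin 25° = 0.5878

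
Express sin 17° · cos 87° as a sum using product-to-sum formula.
sin 17° cos 87° = (1/2)[sin(17°+87°) + sin(17°-87°)]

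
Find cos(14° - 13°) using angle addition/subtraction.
cos(14° - 13°) = cos 14° cos 13° + sin 14° sin 13° = 0.9998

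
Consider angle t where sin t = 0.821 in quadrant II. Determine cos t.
cos t = ±√(1 - sin²t) = -0.5709 (negative in QII)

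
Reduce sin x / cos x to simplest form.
sin x / cos x = tan x (using Quotient identity)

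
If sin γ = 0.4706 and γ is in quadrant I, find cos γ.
cos γ = 0.8823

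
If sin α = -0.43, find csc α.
csc α = 1/sin α = -2.326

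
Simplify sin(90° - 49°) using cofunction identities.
sin(90° - 49°) = cos(49°)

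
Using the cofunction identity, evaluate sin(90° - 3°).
sin(90° - 3°) = cos(3°) = 0.9986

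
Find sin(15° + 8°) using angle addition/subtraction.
sin(15° + 8°) = sin 15° cos 8° + cos 15° sin 8° = 0.3907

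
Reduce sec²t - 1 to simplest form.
sec²t - 1 = tan²t (using Pythagorean identity)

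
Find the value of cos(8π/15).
cos(8π/15) = -0.1045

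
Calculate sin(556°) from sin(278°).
sin(556°) = 2 sin 278° cos 278° = -0.2756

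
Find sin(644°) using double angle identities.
sin(644°) = 2 sin 322° cos 322° = -0.9703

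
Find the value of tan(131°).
tan(131°) = -1.15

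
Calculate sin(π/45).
sin(π/45) = 0.06976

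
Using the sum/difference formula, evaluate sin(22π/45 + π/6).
sin(22π/45 + π/6) = sin 22π/45 cos π/6 + cos 22π/45 sin π/6 = 0.8829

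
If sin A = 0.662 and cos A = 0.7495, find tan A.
tan A = sin A / cos A = 0.8833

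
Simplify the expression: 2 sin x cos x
2 sin x cos x = sin(2x) (using Double angle)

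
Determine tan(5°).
tan(5°) = 0.08749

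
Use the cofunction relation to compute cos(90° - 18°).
cos(90° - 18°) = sin(18°) = 0.309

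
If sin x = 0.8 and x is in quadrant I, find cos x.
cos x = 0.6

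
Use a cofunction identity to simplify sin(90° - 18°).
sin(90° - 18°) = cos(18°)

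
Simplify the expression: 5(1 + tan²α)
5(1 + tan²α) = 5(sec²α) (using Pythagorean identity)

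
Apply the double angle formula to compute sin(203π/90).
sin(203π/90) = 2 sin 203π/180 cos 203π/180 = 0.7193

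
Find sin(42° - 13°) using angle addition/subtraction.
sin(42° - 13°) = sin 42° cos 13° - cos 42° sin 13° = 0.4848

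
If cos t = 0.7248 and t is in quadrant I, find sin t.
sin t = 0.689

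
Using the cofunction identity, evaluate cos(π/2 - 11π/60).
cos(π/2 - 11π/60) = sin(11π/60) = 0.5446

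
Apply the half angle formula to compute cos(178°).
cos(178°) = -√((1 + cos 356°)/2) = -0.9994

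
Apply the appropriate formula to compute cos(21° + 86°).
cos(21° + 86°) = cos 21° cos 86° - sin 21° sin 86° = -0.2924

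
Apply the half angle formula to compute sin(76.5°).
sin(76.5°) = √((1 - cos 153°)/2) = 0.9724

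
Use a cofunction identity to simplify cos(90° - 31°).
cos(90° - 31°) = sin(31°)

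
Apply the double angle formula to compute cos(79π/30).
cos(79π/30) = 2cos²79π/60 - 1 = -0.4067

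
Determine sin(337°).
sin(337°) = -0.3907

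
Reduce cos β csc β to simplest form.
cos β csc β = cot β (using Reciprocal + quotient)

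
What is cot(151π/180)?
cot(151π/180) = -1.804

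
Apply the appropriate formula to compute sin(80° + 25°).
sin(80° + 25°) = sin 80° cos 25° + cos 80° sin 25° = (√6+√2)/4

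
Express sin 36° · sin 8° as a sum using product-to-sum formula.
sin 36° sin 8° = (1/2)[cos(36°-8°) - cos(36°+8°)]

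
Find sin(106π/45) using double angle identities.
sin(106π/45) = 2 sin 53π/45 cos 53π/45 = 0.8988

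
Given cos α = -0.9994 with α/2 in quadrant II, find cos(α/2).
cos(α/2) = ±√((1 + cos α)/2); negative since α/2 ∈ QII, so cos(α/2) = -0.01732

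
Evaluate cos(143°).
cos(143°) = -0.7986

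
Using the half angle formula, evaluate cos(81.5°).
cos(81.5°) = √((1 + cos 163°)/2) = 0.1478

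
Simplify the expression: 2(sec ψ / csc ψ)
2(sec ψ / csc ψ) = 2(tan ψ) (using Reciprocal identities)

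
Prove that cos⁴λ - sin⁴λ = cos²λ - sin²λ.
LHS = (cos²λ - sin²λ)(cos²λ + sin²λ) = (cos²λ - sin²λ) · 1 = cos²λ - sin²λ = RHS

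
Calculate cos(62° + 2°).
cos(62° + 2°) = cos 62° cos 2° - sin 62° sin 2° = 0.4384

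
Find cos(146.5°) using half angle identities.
cos(146.5°) = -√((1 + cos 293°)/2) = -0.8339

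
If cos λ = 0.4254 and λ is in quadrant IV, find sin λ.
sin λ = -0.905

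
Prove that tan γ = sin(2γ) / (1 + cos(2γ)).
RHS = 2 sin γ cos γ / (2cos²γ) = sin γ/cos γ = tan γ = LHS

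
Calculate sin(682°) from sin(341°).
sin(682°) = 2 sin 341° cos 341° = -0.6157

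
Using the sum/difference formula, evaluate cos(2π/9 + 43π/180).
cos(2π/9 + 43π/180) = cos 2π/9 cos 43π/180 - sin 2π/9 sin 43π/180 = 0.1219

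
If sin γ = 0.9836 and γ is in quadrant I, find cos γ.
cos γ = 0.1804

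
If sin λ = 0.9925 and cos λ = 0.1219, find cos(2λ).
cos(2λ) = cos²λ - sin²λ = -0.9702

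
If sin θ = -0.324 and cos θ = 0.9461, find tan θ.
tan θ = sin θ / cos θ = -0.3425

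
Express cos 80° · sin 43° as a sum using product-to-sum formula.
cos 80° sin 43° = (1/2)[sin(80°+43°) - sin(80°-43°)]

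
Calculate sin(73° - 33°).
sin(73° - 33°) = sin 73° cos 33° - cos 73° sin 33° = 0.6428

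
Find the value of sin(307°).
sin(307°) = -0.7986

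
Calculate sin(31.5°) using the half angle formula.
sin(31.5°) = √((1 - cos 63°)/2) = 0.5225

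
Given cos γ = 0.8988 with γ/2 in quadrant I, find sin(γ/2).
sin(γ/2) = ±√((1 - cos γ)/2); positive since γ/2 ∈ QI, so sin(γ/2) = 0.2249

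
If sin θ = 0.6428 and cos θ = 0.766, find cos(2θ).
cos(2θ) = cos²θ - sin²θ = 0.1736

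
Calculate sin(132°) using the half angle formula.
sin(132°) = √((1 - cos 264°)/2) = 0.7431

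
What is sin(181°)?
sin(181°) = -0.01745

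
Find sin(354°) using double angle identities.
sin(354°) = 2 sin 177° cos 177° = -0.1045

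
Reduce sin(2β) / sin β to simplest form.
sin(2β) / sin β = 2 cos β (using Double angle)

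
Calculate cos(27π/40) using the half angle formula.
cos(27π/40) = -√((1 + cos 27π/20)/2) = -0.5225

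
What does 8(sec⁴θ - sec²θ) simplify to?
8(sec⁴θ - sec²θ) = 8(tan⁴θ + tan²θ) (using Pythagorean)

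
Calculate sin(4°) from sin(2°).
sin(4°) = 2 sin 2° cos 2° = 0.06976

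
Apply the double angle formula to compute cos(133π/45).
cos(133π/45) = cos²133π/90 - sin²133π/90 = -0.9903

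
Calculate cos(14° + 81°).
cos(14° + 81°) = cos 14° cos 81° - sin 14° sin 81° = -0.08716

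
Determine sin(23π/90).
sin(23π/90) = 0.7193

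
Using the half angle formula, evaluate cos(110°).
cos(110°) = -√((1 + cos 220°)/2) = -0.342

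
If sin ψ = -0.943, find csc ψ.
csc ψ = 1/sin ψ = -1.06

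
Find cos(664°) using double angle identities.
cos(664°) = cos²332° - sin²332° = 0.5592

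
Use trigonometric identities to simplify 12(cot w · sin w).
12(cot w · sin w) = 12(cos w) (using Quotient identity)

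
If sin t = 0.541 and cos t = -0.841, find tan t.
tan t = sin t / cos t = -0.6433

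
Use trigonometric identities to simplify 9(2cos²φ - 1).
9(2cos²φ - 1) = 9(cos(2φ)) (using Double angle)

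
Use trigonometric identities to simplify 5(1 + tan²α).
5(1 + tan²α) = 5(sec²α) (using Pythagorean identity)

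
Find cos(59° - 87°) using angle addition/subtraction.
cos(59° - 87°) = cos 59° cos 87° + sin 59° sin 87° = 0.8829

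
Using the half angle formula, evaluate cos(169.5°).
cos(169.5°) = -√((1 + cos 339°)/2) = -0.9833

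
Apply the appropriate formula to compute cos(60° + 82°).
cos(60° + 82°) = cos 60° cos 82° - sin 60° sin 82° = -0.788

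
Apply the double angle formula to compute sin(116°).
sin(116°) = 2 sin 58° cos 58° = 0.8988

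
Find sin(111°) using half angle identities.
sin(111°) = √((1 - cos 222°)/2) = 0.9336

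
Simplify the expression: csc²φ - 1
csc²φ - 1 = cot²φ (using Pythagorean identity)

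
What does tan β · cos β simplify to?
tan β · cos β = sin β (using Quotient identity)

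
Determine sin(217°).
sin(217°) = -0.6018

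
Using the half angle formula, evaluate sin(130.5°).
sin(130.5°) = √((1 - cos 261°)/2) = 0.7604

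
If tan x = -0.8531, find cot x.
cot x = 1/tan x = -1.172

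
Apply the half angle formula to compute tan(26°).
tan(26°) = sin 52° / (1 + cos 52°) = 0.4877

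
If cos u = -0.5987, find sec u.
sec u = 1/cos u = -1.67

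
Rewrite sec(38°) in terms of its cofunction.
sec(38°) = csc(90° - 38°) = csc(52°)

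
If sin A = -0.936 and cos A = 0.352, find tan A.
tan A = sin A / cos A = -2.659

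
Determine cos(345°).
cos(345°) = (√6+√2)/4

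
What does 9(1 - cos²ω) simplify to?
9(1 - cos²ω) = 9(sin²ω) (using Pythagorean identity)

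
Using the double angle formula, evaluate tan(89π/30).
tan(89π/30) = 2 tan 89π/60 / (1 - tan²89π/60) = -0.1051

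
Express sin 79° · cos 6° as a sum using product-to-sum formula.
sin 79° cos 6° = (1/2)[sin(79°+6°) + sin(79°-6°)]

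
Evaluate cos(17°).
cos(17°) = 0.9563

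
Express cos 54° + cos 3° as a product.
cos 54° + cos 3° = 2 cos(28.5°) cos(25.5°)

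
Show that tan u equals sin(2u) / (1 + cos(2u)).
RHS = 2 sin u cos u / (2cos²u) = sin u/cos u = tan u = LHS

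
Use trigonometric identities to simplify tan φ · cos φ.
tan φ · cos φ = sin φ (using Quotient identity)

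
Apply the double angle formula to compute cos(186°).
cos(186°) = cos²93° - sin²93° = -0.9945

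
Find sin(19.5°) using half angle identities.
sin(19.5°) = √((1 - cos 39°)/2) = 0.3338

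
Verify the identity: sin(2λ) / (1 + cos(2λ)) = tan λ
LHS = 2 sin λ cos λ / (2cos²λ) = sin λ/cos λ = tan λ = RHS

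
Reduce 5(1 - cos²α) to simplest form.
5(1 - cos²α) = 5(sin²α) (using Pythagorean identity)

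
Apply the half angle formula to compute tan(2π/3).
tan(2π/3) = sin 4π/3 / (1 + cos 4π/3) = -√3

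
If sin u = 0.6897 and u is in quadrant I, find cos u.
cos u = 0.7241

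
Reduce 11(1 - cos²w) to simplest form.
11(1 - cos²w) = 11(sin²w) (using Pythagorean identity)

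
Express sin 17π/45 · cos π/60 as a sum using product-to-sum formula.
sin 17π/45 cos π/60 = (1/2)[sin(17π/45+π/60) + sin(17π/45-π/60)]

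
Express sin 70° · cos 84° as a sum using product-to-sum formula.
sin 70° cos 84° = (1/2)[sin(70°+84°) + sin(70°-84°)]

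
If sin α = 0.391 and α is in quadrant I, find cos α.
cos α = 0.9204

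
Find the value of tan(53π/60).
tan(53π/60) = -0.3839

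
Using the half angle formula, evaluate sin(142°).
sin(142°) = √((1 - cos 284°)/2) = 0.6157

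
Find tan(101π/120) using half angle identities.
tan(101π/120) = sin 101π/60 / (1 + cos 101π/60) = -0.543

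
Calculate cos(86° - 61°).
cos(86° - 61°) = cos 86° cos 61° + sin 86° sin 61° = 0.9063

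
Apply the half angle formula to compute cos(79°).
cos(79°) = √((1 + cos 158°)/2) = 0.1908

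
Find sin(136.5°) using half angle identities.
sin(136.5°) = √((1 - cos 273°)/2) = 0.6884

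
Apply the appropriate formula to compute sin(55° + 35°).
sin(55° + 35°) = sin 55° cos 35° + cos 55° sin 35° = 1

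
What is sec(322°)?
sec(322°) = 1.269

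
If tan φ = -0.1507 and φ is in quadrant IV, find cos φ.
cos φ = 0.9888 (using tan²φ + 1 = sec²φ)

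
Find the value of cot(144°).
cot(144°) = -1.376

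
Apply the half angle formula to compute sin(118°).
sin(118°) = √((1 - cos 236°)/2) = 0.8829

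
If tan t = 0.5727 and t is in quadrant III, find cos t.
cos t = -0.8678 (using tan²t + 1 = sec²t)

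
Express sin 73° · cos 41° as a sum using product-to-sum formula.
sin 73° cos 41° = (1/2)[sin(73°+41°) + sin(73°-41°)]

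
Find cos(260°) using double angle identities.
cos(260°) = cos²130° - sin²130° = -0.1736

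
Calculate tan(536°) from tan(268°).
tan(536°) = 2 tan 268° / (1 - tan²268°) = -0.06993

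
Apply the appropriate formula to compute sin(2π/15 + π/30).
sin(2π/15 + π/30) = sin 2π/15 cos π/30 + cos 2π/15 sin π/30 = 1/2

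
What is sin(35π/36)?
sin(35π/36) = 0.08716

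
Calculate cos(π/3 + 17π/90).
cos(π/3 + 17π/90) = cos π/3 cos 17π/90 - sin π/3 sin 17π/90 = -0.06976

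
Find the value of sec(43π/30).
sec(43π/30) = -4.81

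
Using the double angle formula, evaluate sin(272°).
sin(272°) = 2 sin 136° cos 136° = -0.9994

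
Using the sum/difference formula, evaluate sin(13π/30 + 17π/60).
sin(13π/30 + 17π/60) = sin 13π/30 cos 17π/60 + cos 13π/30 sin 17π/60 = 0.7771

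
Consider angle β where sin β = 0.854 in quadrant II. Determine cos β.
cos β = ±√(1 - sin²β) = -0.5203 (negative in QII)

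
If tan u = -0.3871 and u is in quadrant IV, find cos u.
cos u = 0.9326 (using tan²u + 1 = sec²u)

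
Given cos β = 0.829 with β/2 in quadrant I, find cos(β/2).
cos(β/2) = ±√((1 + cos β)/2); positive since β/2 ∈ QI, so cos(β/2) = 0.9563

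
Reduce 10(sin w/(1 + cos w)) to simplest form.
10(sin w/(1 + cos w)) = 10(tan(w/2)) (using Half angle)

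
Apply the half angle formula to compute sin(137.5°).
sin(137.5°) = √((1 - cos 275°)/2) = 0.6756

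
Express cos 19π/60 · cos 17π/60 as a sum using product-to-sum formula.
cos 19π/60 cos 17π/60 = (1/2)[cos(19π/60-17π/60) + cos(19π/60+17π/60)]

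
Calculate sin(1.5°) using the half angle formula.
sin(1.5°) = √((1 - cos 3°)/2) = 0.02618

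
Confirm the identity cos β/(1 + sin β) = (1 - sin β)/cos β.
RHS = (1 - sin β)(1 + sin β) / (cos β(1 + sin β)) = (1 - sin²β) / (cos β(1 + sin β)) = cos²β / (cos β(1 + sin β)) = cos β/(1 + sin β) = LHS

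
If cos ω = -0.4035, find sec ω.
sec ω = 1/cos ω = -2.478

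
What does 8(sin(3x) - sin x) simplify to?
8(sin(3x) - sin x) = 8(2 cos(2x) sin x) (using Sum-to-product)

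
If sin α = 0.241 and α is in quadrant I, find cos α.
cos α = 0.9705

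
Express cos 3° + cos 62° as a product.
cos 3° + cos 62° = 2 cos(32.5°) cos(-29.5°)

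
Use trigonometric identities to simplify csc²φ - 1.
csc²φ - 1 = cot²φ (using Pythagorean identity)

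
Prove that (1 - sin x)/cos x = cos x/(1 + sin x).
LHS = (1 - sin x)(1 + sin x) / (cos x(1 + sin x)) = (1 - sin²x) / (cos x(1 + sin x)) = cos²x / (cos x(1 + sin x)) = cos x/(1 + sin x) = RHS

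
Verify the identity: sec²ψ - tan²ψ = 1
LHS = 1/cos²ψ - sin²ψ/cos²ψ = (1 - sin²ψ)/cos²ψ = cos²ψ/cos²ψ = 1 = RHS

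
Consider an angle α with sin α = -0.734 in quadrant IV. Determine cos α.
cos α = √(1 - sin²α) = 0.6791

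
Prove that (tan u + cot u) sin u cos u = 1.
LHS = (sin u/cos u + cos u/sin u) sin u cos u = ((sin²u + cos²u)/(sin u cos u)) · sin u cos u = sin²u + cos²u = 1 = RHS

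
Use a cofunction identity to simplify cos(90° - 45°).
cos(90° - 45°) = sin(45°)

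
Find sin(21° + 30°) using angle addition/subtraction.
sin(21° + 30°) = sin 21° cos 30° + cos 21° sin 30° = 0.7771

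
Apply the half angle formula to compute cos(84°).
cos(84°) = √((1 + cos 168°)/2) = 0.1045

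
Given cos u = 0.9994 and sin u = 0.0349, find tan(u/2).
tan(u/2) = sin u / (1 + cos u) = 0.01746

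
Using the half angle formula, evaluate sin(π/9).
sin(π/9) = √((1 - cos 2π/9)/2) = 0.342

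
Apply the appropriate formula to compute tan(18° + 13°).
tan(18° + 13°) = (tan 18° + tan 13°)/(1 - tan 18° tan 13°) = 0.6009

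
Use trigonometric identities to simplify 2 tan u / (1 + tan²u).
2 tan u / (1 + tan²u) = sin(2u) (using Double angle)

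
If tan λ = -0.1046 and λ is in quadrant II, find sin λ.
sin λ = 0.104 (using tan²λ + 1 = sec²λ)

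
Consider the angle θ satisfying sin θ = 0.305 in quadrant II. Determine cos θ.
cos θ = ±√(1 - sin²θ) = -0.9524 (negative in QII)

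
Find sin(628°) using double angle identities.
sin(628°) = 2 sin 314° cos 314° = -0.9994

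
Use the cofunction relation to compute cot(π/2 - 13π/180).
cot(π/2 - 13π/180) = tan(13π/180) = 0.2309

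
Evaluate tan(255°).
tan(255°) = 2+√3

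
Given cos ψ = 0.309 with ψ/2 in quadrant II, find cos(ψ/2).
cos(ψ/2) = ±√((1 + cos ψ)/2); negative since ψ/2 ∈ QII, so cos(ψ/2) = -0.809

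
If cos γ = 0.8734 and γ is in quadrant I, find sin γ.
sin γ = 0.487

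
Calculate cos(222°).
cos(222°) = -0.7431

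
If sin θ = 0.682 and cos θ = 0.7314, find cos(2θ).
cos(2θ) = cos²θ - sin²θ = 0.06982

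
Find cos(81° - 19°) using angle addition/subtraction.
cos(81° - 19°) = cos 81° cos 19° + sin 81° sin 19° = 0.4695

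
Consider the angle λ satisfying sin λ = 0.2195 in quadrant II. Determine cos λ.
cos λ = ±√(1 - sin²λ) = -0.9756 (negative in QII)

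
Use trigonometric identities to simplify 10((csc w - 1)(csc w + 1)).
10((csc w - 1)(csc w + 1)) = 10(cot²w) (using Diff. of squares)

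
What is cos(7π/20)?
cos(7π/20) = 0.454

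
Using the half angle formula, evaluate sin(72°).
sin(72°) = √((1 - cos 144°)/2) = 0.9511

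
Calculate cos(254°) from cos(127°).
cos(254°) = cos²127° - sin²127° = -0.2756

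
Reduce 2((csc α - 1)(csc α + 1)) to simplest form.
2((csc α - 1)(csc α + 1)) = 2(cot²α) (using Diff. of squares)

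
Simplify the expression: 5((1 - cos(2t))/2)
5((1 - cos(2t))/2) = 5(sin²t) (using Power reduction)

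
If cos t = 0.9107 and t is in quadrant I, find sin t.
sin t = 0.4131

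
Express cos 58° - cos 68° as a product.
cos 58° - cos 68° = -2 sin(63°) sin(-5°)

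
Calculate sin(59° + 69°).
sin(59° + 69°) = sin 59° cos 69° + cos 59° sin 69° = 0.788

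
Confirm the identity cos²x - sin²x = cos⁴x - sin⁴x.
RHS = (cos²x - sin²x)(cos²x + sin²x) = (cos²x - sin²x) · 1 = cos²x - sin²x = LHS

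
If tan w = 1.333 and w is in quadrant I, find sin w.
sin w = 0.7999 (using tan²w + 1 = sec²w)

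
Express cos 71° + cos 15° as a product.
cos 71° + cos 15° = 2 cos(43°) cos(28°)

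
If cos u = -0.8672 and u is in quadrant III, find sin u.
sin u = -0.498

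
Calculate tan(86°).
tan(86°) = 14.3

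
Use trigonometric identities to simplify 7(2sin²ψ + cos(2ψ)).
7(2sin²ψ + cos(2ψ)) = 7 (using Double angle)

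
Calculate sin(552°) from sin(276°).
sin(552°) = 2 sin 276° cos 276° = -0.2079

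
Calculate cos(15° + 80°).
cos(15° + 80°) = cos 15° cos 80° - sin 15° sin 80° = -0.08716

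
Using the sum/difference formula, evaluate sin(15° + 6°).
sin(15° + 6°) = sin 15° cos 6° + cos 15° sin 6° = 0.3584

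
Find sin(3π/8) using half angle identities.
sin(3π/8) = √((1 - cos 3π/4)/2) = √(2+√2)/2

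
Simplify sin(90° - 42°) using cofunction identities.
sin(90° - 42°) = cos(42°)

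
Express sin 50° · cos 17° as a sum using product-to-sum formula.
sin 50° cos 17° = (1/2)[sin(50°+17°) + sin(50°-17°)]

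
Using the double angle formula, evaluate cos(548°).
cos(548°) = cos²274° - sin²274° = -0.9903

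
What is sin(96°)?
sin(96°) = 0.9945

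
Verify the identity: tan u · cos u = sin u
LHS = (sin u/cos u) · cos u = sin u = RHS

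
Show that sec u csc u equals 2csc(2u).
RHS = 2/sin(2u) = 2/(2 sin u cos u) = 1/(sin u cos u) = (1/cos u)(1/sin u) = sec u csc u = LHS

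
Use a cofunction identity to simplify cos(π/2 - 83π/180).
cos(π/2 - 83π/180) = sin(83π/180)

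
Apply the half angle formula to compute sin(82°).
sin(82°) = √((1 - cos 164°)/2) = 0.9903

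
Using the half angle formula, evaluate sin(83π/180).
sin(83π/180) = √((1 - cos 83π/90)/2) = 0.9925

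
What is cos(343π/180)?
cos(343π/180) = 0.9563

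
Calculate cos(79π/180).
cos(79π/180) = 0.1908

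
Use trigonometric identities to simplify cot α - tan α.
cot α - tan α = 2 cot(2α) (using Double angle)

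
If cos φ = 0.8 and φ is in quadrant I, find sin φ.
sin φ = 0.6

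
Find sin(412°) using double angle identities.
sin(412°) = 2 sin 206° cos 206° = 0.788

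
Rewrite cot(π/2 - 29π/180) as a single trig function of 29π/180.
cot(π/2 - 29π/180) = tan(29π/180)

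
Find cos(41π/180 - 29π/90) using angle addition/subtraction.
cos(41π/180 - 29π/90) = cos 41π/180 cos 29π/90 + sin 41π/180 sin 29π/90 = 0.9563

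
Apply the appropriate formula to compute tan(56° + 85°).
tan(56° + 85°) = (tan 56° + tan 85°)/(1 - tan 56° tan 85°) = -0.8098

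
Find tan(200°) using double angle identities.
tan(200°) = 2 tan 100° / (1 - tan²100°) = 0.364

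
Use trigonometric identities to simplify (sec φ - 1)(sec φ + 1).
(sec φ - 1)(sec φ + 1) = tan²φ (using Diff. of squares)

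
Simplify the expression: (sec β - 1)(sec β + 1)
(sec β - 1)(sec β + 1) = tan²β (using Diff. of squares)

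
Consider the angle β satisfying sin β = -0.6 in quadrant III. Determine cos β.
cos β = ±√(1 - sin²β) = -0.8 (negative in QIII)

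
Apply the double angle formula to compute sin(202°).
sin(202°) = 2 sin 101° cos 101° = -0.3746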